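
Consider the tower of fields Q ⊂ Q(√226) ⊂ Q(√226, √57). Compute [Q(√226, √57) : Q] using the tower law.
[Q(√226, √57) : Q] = 4

[Q(√226):Q] = 2 (min poly x^2 - 226, irreducible since 226 is squarefree > 1). For the top step, suppose √57 ∈ Q(√226), say √57 = c + d√226 with c, d ∈ Q. Squaring: 57 = c^2 + 226d^2 + 2cd√226. Since √226 ∉ Q this forces 2cd = 0. If d = 0 then √57 = c ∈ Q, contradicting 57 squarefree > 1. If c = 0 then 57 = 226d^2, so 226·57 = (226d)^2 is a perfect square in Q — but 226·57 = 12882 is not a perfect square (since 226 and 57 are distinct squarefree integers). Contradiction. Hence √57 ∉ Q(√226), so x^2 - 57 stays irreducible over Q(√226) and [Q(√226, √57) : Q(√226)] = 2. By the tower law, [Q(√226, √57) : Q] = 2 · 2 = 4.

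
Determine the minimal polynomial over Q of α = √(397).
m_α(x) = x^2 - 397

α satisfies α^2 - 397 = 0, so x^2 - 397 annihilates α. Since d = 397 is squarefree and ≠ 1, it is not a perfect square in Q, so x^2 - 397 has no rational root and is therefore irreducible over Q (a degree-2 polynomial over a field is irreducible iff it has no root). Hence m_α(x) = x^2 - 397.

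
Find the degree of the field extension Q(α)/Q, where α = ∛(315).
[Q(α):Q] = 3

The minimal polynomial of α is x^3 - 315, irreducible over Q since 315 is not a perfect cube (so x^3 - 315 has no rational root). Hence [Q(α):Q] = deg(m_α) = 3.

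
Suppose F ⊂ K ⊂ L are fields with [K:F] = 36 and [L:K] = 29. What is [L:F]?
[L:F] = 1044

The tower law says that for any tower of field extensions F ⊂ K ⊂ L with finite degrees, [L:F] = [L:K] · [K:F]. Here this gives [L:F] = 29 · 36 = 1044.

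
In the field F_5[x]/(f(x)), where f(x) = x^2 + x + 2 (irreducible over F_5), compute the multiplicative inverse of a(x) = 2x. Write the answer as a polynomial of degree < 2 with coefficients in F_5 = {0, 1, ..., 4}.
a(x)^(-1) ≡ x + 1 (mod f(x))

Since f is irreducible over F_5, F_5[x]/(f) is a field and a(x) ≠ 0 has an inverse. Apply the extended Euclidean algorithm to f(x) and a(x) in F_5[x]: f(x) = (3x + 3)·a(x) + (2). The last nonzero remainder is the constant 2 = gcd(f, a) in F_5. Back-substituting through the division chain expresses 2 = s(x)·a(x) + t(x)·f(x) with s(x) ≡ 2x + 2 (mod f), so (2x + 2)·a(x) ≡ 2 (mod f). Multiplying by 2^(-1) ≡ 3 in F_5 gives a(x)^(-1) ≡ 3·(2x + 2) ≡ x + 1 (mod f). Check: (2x)·(x + 1) = 2x^2 + 2x ≡ 1 (mod x^2 + x + 2).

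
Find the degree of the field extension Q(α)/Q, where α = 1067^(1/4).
[Q(α):Q] = 4

α is a root of x^4 - 1067. By Eisenstein's criterion at the prime p = 11 (which divides the constant term 1067 but p^2 = 121 does not, since 1067 is squarefree), x^4 - 1067 is irreducible over Q. Hence [Q(α):Q] = 4.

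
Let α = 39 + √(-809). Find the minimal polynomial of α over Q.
m_α(x) = x^2 - 78x + 2330

From α - 39 = √(-809), squaring gives (α - 39)^2 = -809, i.e. α^2 - 78α + 1521 = -809, so α^2 - 78α + 2330 = 0. The discriminant of x^2 - 78x + 2330 is (-78)^2 - 4·(2330) = 6084 - 9320 = -3236, and 4·(-809) is not a perfect square in Q since -809 is squarefree and ≠ 1. Hence x^2 - 78x + 2330 is irreducible over Q and is the minimal polynomial of α.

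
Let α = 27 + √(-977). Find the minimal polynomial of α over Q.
m_α(x) = x^2 - 54x + 1706

From α - 27 = √(-977), squaring gives (α - 27)^2 = -977, i.e. α^2 - 54α + 729 = -977, so α^2 - 54α + 1706 = 0. The discriminant of x^2 - 54x + 1706 is (-54)^2 - 4·(1706) = 2916 - 6824 = -3908, and 4·(-977) is not a perfect square in Q since -977 is squarefree and ≠ 1. Hence x^2 - 54x + 1706 is irreducible over Q and is the minimal polynomial of α.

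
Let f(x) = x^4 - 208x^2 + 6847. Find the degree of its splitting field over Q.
[K : Q] = 4

Solving the quadratic in x^2: x^2 = (208 ± √(208^2 - 4·6847))/2 = (208 ± √15876)/2 = (208 ± 126)/2, giving x^2 = 41 or x^2 = 167. So f(x) = (x^2 - 41)(x^2 - 167) and the roots of f are ±√41, ±√167. Hence the splitting field is K = Q(√41, √167). Since 41 and 167 are distinct squarefree integers > 1, their product 6847 is not a perfect square, so √167 ∉ Q(√41). By the tower law [K:Q] = [Q(√41,√167):Q(√41)] · [Q(√41):Q] = 2 · 2 = 4.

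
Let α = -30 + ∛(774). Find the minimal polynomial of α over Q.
m_α(x) = x^3 + 90x^2 + 2700x + 26226

Set β = α + 30 = ∛(774), so β^3 = 774. Then (α + 30)^3 - 774 = 0, i.e. α is a root of g(x) = (x + 30)^3 - 774 = x^3 + 90x^2 + 2700x + 26226. Since g(x) = h(x + 30) where h(x) = x^3 - 774, and h is irreducible over Q (because 774 is not a perfect cube, so h has no rational root, and a monic cubic with no rational root is irreducible), g is also irreducible (irreducibility is preserved under the substitution x → x + 30). Hence m_α(x) = x^3 + 90x^2 + 2700x + 26226.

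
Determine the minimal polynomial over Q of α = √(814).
m_α(x) = x^2 - 814

α satisfies α^2 - 814 = 0, so x^2 - 814 annihilates α. Since d = 814 is squarefree and ≠ 1, it is not a perfect square in Q, so x^2 - 814 has no rational root and is therefore irreducible over Q (a degree-2 polynomial over a field is irreducible iff it has no root). Hence m_α(x) = x^2 - 814.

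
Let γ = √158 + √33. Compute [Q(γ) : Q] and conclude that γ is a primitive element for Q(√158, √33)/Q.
[Q(γ) : Q] = 4 (equivalently, Q(γ) = Q(√158, √33))

Obviously Q(γ) ⊆ Q(√158, √33), and [Q(√158, √33):Q] = 4 (since 158, 33 are distinct squarefree integers > 1 with 5214 not a perfect square). To show equality we compute the minimal polynomial of γ. From γ = √158 + √33: γ^2 = 158 + 2√(5214) + 33 = 191 + 2√(5214), so γ^2 - 191 = 2√(5214); squaring, (γ^2 - 191)^2 = 4·5214, i.e. γ^4 - 382γ^2 + 36481 - 20856 = 0, i.e. γ^4 - 382γ^2 + 15625 = 0. So γ is a root of x^4 - 382x^2 + 15625. This polynomial is irreducible over Q: it has no rational root (each ±√158 ± √33 is irrational), and any factorization into two quadratics over Q would force √(5214) ∈ Q (pairing opposite roots) or √158, √33 ∈ Q (other pairings), all impossible. Hence [Q(γ):Q] = 4 = [Q(√158, √33):Q], so Q(γ) = Q(√158, √33).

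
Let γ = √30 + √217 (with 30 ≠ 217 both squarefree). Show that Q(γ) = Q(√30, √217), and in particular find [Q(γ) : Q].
[Q(γ) : Q] = 4 (equivalently, Q(γ) = Q(√30, √217))

Obviously Q(γ) ⊆ Q(√30, √217), and [Q(√30, √217):Q] = 4 (since 30, 217 are distinct squarefree integers > 1 with 6510 not a perfect square). To show equality we compute the minimal polynomial of γ. From γ = √30 + √217: γ^2 = 30 + 2√(6510) + 217 = 247 + 2√(6510), so γ^2 - 247 = 2√(6510); squaring, (γ^2 - 247)^2 = 4·6510, i.e. γ^4 - 494γ^2 + 61009 - 26040 = 0, i.e. γ^4 - 494γ^2 + 34969 = 0. So γ is a root of x^4 - 494x^2 + 34969. This polynomial is irreducible over Q: it has no rational root (each ±√30 ± √217 is irrational), and any factorization into two quadratics over Q would force √(6510) ∈ Q (pairing opposite roots) or √30, √217 ∈ Q (other pairings), all impossible. Hence [Q(γ):Q] = 4 = [Q(√30, √217):Q], so Q(γ) = Q(√30, √217).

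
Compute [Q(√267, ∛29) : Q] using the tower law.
[Q(√267, ∛29) : Q] = 6

Let L = Q(√267, ∛29). Since Q(√267) ⊂ L and [Q(√267):Q] = 2, the tower law gives 2 | [L:Q]. Likewise Q(∛29) ⊂ L with [Q(∛29):Q] = 3 (because 29 is not a perfect cube), so 3 | [L:Q]. As gcd(2,3) = 1, [L:Q] is divisible by 6. Conversely L is generated over Q by √267 and ∛29, so [L:Q] ≤ 2·3 = 6. Therefore [Q(√267, ∛29) : Q] = 6.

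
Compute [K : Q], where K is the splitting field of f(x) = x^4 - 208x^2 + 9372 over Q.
[K : Q] = 4

Solving the quadratic in x^2: x^2 = (208 ± √(208^2 - 4·9372))/2 = (208 ± √5776)/2 = (208 ± 76)/2, giving x^2 = 66 or x^2 = 142. So f(x) = (x^2 - 66)(x^2 - 142) and the roots of f are ±√66, ±√142. Hence the splitting field is K = Q(√66, √142). Since 66 and 142 are distinct squarefree integers > 1, their product 9372 is not a perfect square, so √142 ∉ Q(√66). By the tower law [K:Q] = [Q(√66,√142):Q(√66)] · [Q(√66):Q] = 2 · 2 = 4.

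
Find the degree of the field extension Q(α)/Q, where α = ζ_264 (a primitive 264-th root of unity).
[Q(α):Q] = 80

The minimal polynomial of ζ_264 over Q is the 264-th cyclotomic polynomial Φ_264(x), which is irreducible over Q and has degree φ(264) = 80. Hence [Q(α):Q] = φ(264) = 80.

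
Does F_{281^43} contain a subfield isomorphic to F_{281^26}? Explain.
No: F_{281^26} is not a subfield of F_{281^43}

F_{p^m} embeds in F_{p^n} iff m | n. Here 26 ∤ 43 (since 43 = 1·26 + 17 with remainder 17 ≠ 0), so F_{281^26} is not a subfield of F_{281^43}. Equivalently: if it were, the tower law would give 26 = [F_{281^26}:F_281] dividing [F_{281^43}:F_281] = 43, contradiction.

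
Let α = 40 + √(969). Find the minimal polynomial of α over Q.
m_α(x) = x^2 - 80x + 631

From α - 40 = √(969), squaring gives (α - 40)^2 = 969, i.e. α^2 - 80α + 1600 = 969, so α^2 - 80α + 631 = 0. The discriminant of x^2 - 80x + 631 is (-80)^2 - 4·(631) = 6400 - 2524 = 3876, and 4·(969) is not a perfect square in Q since 969 is squarefree and ≠ 1. Hence x^2 - 80x + 631 is irreducible over Q and is the minimal polynomial of α.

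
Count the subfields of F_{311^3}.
F_{311^3} has 2 subfields

The subfields of F_{p^n} are exactly the fields F_{p^d} for d | n (each is the fixed field of the unique index-d subgroup of Gal(F_{p^n}/F_p) ≅ Z/nZ). The divisors of n = 3 are {1, 3}, giving 2 subfields: F_{311^1}, F_{311^3}.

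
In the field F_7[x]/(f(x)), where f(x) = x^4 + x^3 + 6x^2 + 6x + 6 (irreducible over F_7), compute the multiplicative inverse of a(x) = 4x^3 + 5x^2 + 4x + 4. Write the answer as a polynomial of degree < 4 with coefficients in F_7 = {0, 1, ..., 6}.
a(x)^(-1) ≡ 3x^3 + 2x^2 + 4x + 1 (mod f(x))

Since f is irreducible over F_7, F_7[x]/(f) is a field and a(x) ≠ 0 has an inverse. Apply the extended Euclidean algorithm to f(x) and a(x) in F_7[x]: f(x) = (2x + 3)·a(x) + (4x^2 + 1);  a(x) = (x + 3)·(4x^2 + 1) + (3x + 1);  (4x^2 + 1) = (6x + 5)·(3x + 1) + (3). The last nonzero remainder is the constant 3 = gcd(f, a) in F_7. Back-substituting through the division chain expresses 3 = s(x)·a(x) + t(x)·f(x) with s(x) ≡ 2x^3 + 6x^2 + 5x + 3 (mod f), so (2x^3 + 6x^2 + 5x + 3)·a(x) ≡ 3 (mod f). Multiplying by 3^(-1) ≡ 5 in F_7 gives a(x)^(-1) ≡ 5·(2x^3 + 6x^2 + 5x + 3) ≡ 3x^3 + 2x^2 + 4x + 1 (mod f). Check: (4x^3 + 5x^2 + 4x + 4)·(3x^3 + 2x^2 + 4x + 1) = 5x^6 + 2x^5 + 3x^4 + 2x^3 + x^2 + 6x + 4 ≡ 1 (mod x^4 + x^3 + 6x^2 + 6x + 6).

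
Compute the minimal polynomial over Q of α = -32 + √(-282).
m_α(x) = x^2 + 64x + 1306

From α + 32 = √(-282), squaring gives (α + 32)^2 = -282, i.e. α^2 + 64α + 1024 = -282, so α^2 + 64α + 1306 = 0. The discriminant of x^2 + 64x + 1306 is (64)^2 - 4·(1306) = 4096 - 5224 = -1128, and 4·(-282) is not a perfect square in Q since -282 is squarefree and ≠ 1. Hence x^2 + 64x + 1306 is irreducible over Q and is the minimal polynomial of α.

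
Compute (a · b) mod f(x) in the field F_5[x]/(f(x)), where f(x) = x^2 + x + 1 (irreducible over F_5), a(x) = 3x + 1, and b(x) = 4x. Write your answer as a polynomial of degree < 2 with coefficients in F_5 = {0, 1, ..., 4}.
a · b ≡ 2x + 3 (mod f(x))

Multiply in F_5[x]: a(x)·b(x) = (3x + 1)·(4x) = 2x^2 + 4x. This has degree ≥ 2, so divide by f(x) over F_5: 2x^2 + 4x = (2)·(x^2 + x + 1) + (2x + 3). Hence a·b ≡ 2x + 3 (mod f). (F_5[x]/(f) is a field with 5^2 = 25 elements since f is irreducible of degree 2.)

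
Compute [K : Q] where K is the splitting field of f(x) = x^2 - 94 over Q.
[K : Q] = 2

f(x) = x^2 - 94 factors as (x - √94)(x + √94). The splitting field is K = Q(√94). Since 94 is squarefree and > 1, it is not a perfect square, so x^2 - 94 is irreducible over Q and [Q(√94) : Q] = 2. Hence [K : Q] = 2.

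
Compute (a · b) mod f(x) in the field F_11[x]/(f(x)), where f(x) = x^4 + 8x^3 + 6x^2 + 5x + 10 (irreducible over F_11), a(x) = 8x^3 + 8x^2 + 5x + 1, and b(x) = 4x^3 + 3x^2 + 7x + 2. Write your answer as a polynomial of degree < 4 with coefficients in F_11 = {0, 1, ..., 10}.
a · b ≡ x^3 + 2x^2 + 10x + 3 (mod f(x))

Multiply in F_11[x]: a(x)·b(x) = (8x^3 + 8x^2 + 5x + 1)·(4x^3 + 3x^2 + 7x + 2) = 10x^6 + x^5 + x^4 + 3x^3 + 10x^2 + 6x + 2. This has degree ≥ 4, so divide by f(x) over F_11: 10x^6 + x^5 + x^4 + 3x^3 + 10x^2 + 6x + 2 = (10x^2 + 9x + 1)·(x^4 + 8x^3 + 6x^2 + 5x + 10) + (x^3 + 2x^2 + 10x + 3). Hence a·b ≡ x^3 + 2x^2 + 10x + 3 (mod f). (F_11[x]/(f) is a field with 11^4 = 14641 elements since f is irreducible of degree 4.)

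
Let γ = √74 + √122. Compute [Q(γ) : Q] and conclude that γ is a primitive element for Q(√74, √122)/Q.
[Q(γ) : Q] = 4 (equivalently, Q(γ) = Q(√74, √122))

Obviously Q(γ) ⊆ Q(√74, √122), and [Q(√74, √122):Q] = 4 (since 74, 122 are distinct squarefree integers > 1 with 9028 not a perfect square). To show equality we compute the minimal polynomial of γ. From γ = √74 + √122: γ^2 = 74 + 2√(9028) + 122 = 196 + 2√(9028), so γ^2 - 196 = 2√(9028); squaring, (γ^2 - 196)^2 = 4·9028, i.e. γ^4 - 392γ^2 + 38416 - 36112 = 0, i.e. γ^4 - 392γ^2 + 2304 = 0. So γ is a root of x^4 - 392x^2 + 2304. This polynomial is irreducible over Q: it has no rational root (each ±√74 ± √122 is irrational), and any factorization into two quadratics over Q would force √(9028) ∈ Q (pairing opposite roots) or √74, √122 ∈ Q (other pairings), all impossible. Hence [Q(γ):Q] = 4 = [Q(√74, √122):Q], so Q(γ) = Q(√74, √122).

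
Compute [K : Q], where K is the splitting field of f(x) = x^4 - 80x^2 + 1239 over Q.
[K : Q] = 4

Solving the quadratic in x^2: x^2 = (80 ± √(80^2 - 4·1239))/2 = (80 ± √1444)/2 = (80 ± 38)/2, giving x^2 = 21 or x^2 = 59. So f(x) = (x^2 - 21)(x^2 - 59) and the roots of f are ±√21, ±√59. Hence the splitting field is K = Q(√21, √59). Since 21 and 59 are distinct squarefree integers > 1, their product 1239 is not a perfect square, so √59 ∉ Q(√21). By the tower law [K:Q] = [Q(√21,√59):Q(√21)] · [Q(√21):Q] = 2 · 2 = 4.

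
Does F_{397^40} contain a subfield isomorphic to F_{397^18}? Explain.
No: F_{397^18} is not a subfield of F_{397^40}

F_{p^m} embeds in F_{p^n} iff m | n. Here 18 ∤ 40 (since 40 = 2·18 + 4 with remainder 4 ≠ 0), so F_{397^18} is not a subfield of F_{397^40}. Equivalently: if it were, the tower law would give 18 = [F_{397^18}:F_397] dividing [F_{397^40}:F_397] = 40, contradiction.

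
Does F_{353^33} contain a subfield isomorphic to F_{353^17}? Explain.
No: F_{353^17} is not a subfield of F_{353^33}

F_{p^m} embeds in F_{p^n} iff m | n. Here 17 ∤ 33 (since 33 = 1·17 + 16 with remainder 16 ≠ 0), so F_{353^17} is not a subfield of F_{353^33}. Equivalently: if it were, the tower law would give 17 = [F_{353^17}:F_353] dividing [F_{353^33}:F_353] = 33, contradiction.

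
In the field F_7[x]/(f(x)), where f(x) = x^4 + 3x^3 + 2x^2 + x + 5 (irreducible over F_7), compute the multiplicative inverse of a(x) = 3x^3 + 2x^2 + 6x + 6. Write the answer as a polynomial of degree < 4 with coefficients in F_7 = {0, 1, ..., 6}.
a(x)^(-1) ≡ x^3 + x^2 + 6 (mod f(x))

Since f is irreducible over F_7, F_7[x]/(f) is a field and a(x) ≠ 0 has an inverse. Apply the extended Euclidean algorithm to f(x) and a(x) in F_7[x]: f(x) = (5x)·a(x) + (6x + 5);  a(x) = (4x^2 + 4x)·(6x + 5) + (6). The last nonzero remainder is the constant 6 = gcd(f, a) in F_7. Back-substituting through the division chain expresses 6 = s(x)·a(x) + t(x)·f(x) with s(x) ≡ 6x^3 + 6x^2 + 1 (mod f), so (6x^3 + 6x^2 + 1)·a(x) ≡ 6 (mod f). Multiplying by 6^(-1) ≡ 6 in F_7 gives a(x)^(-1) ≡ 6·(6x^3 + 6x^2 + 1) ≡ x^3 + x^2 + 6 (mod f). Check: (3x^3 + 2x^2 + 6x + 6)·(x^3 + x^2 + 6) = 3x^6 + 5x^5 + x^4 + 2x^3 + 4x^2 + x + 1 ≡ 1 (mod x^4 + 3x^3 + 2x^2 + x + 5).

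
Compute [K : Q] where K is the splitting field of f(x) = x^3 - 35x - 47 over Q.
[K : Q] = 6

By the rational root test, any rational root of the monic integer polynomial f(x) = x^3 - 35x - 47 must be an integer dividing the constant term -47, i.e. one of ±{1, 47}. Evaluating: f(1) = -81, f(-1) = -13, f(47) = 102131, f(-47) = -102225; none is 0, so f has no rational root and is therefore irreducible over Q (a cubic with no linear factor over a field is irreducible). For an irreducible cubic, the Galois group is A_3 or S_3 according as the discriminant disc(f) = -4a^3 - 27b^2 = -4·(-35)^3 - 27·(-47)^2 = 111857 is or is not a square in Q. Here disc(f) = 111857 is not a perfect square in Q, so the Galois group of f over Q is not contained in A_3 and must be all of S_3. The splitting field has degree |S_3| = 6 over Q, so [K : Q] = 6.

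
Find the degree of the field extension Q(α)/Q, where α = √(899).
[Q(α):Q] = 2

[Q(α):Q] equals the degree of the minimal polynomial of α. Here α^2 = 899 and x^2 - 899 is irreducible (d = 899 is squarefree, ≠ 1, hence not a square), so deg(m_α) = 2. Thus [Q(α):Q] = 2.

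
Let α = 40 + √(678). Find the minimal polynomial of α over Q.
m_α(x) = x^2 - 80x + 922

From α - 40 = √(678), squaring gives (α - 40)^2 = 678, i.e. α^2 - 80α + 1600 = 678, so α^2 - 80α + 922 = 0. The discriminant of x^2 - 80x + 922 is (-80)^2 - 4·(922) = 6400 - 3688 = 2712, and 4·(678) is not a perfect square in Q since 678 is squarefree and ≠ 1. Hence x^2 - 80x + 922 is irreducible over Q and is the minimal polynomial of α.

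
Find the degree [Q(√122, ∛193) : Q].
[Q(√122, ∛193) : Q] = 6

Let L = Q(√122, ∛193). Since Q(√122) ⊂ L and [Q(√122):Q] = 2, the tower law gives 2 | [L:Q]. Likewise Q(∛193) ⊂ L with [Q(∛193):Q] = 3 (because 193 is not a perfect cube), so 3 | [L:Q]. As gcd(2,3) = 1, [L:Q] is divisible by 6. Conversely L is generated over Q by √122 and ∛193, so [L:Q] ≤ 2·3 = 6. Therefore [Q(√122, ∛193) : Q] = 6.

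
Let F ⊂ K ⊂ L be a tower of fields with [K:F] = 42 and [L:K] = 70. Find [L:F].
[L:F] = 2940

The tower law says that for any tower of field extensions F ⊂ K ⊂ L with finite degrees, [L:F] = [L:K] · [K:F]. Here this gives [L:F] = 70 · 42 = 2940.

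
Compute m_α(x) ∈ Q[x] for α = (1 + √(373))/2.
m_α(x) = x^2 - x - 93

From 2α - 1 = √(373), squaring gives (2α - 1)^2 = 373, i.e. 4α^2 - 4α + 1 = 373, so α^2 - α + (1 - 373)/4 = 0. Since 373 ≡ 1 (mod 4), (1 - 373)/4 = -93 ∈ Z. The polynomial x^2 - x - 93 has discriminant 1 - 4·(-93) = 373, which is not a perfect square in Q (d = 373 is squarefree and ≠ 1), so x^2 - x - 93 is irreducible over Q. It is the minimal polynomial of α.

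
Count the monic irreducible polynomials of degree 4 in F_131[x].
There are 73620690 monic irreducible polynomials of degree 4 over F_131

Each element of F_{131^4} that lies in no proper subfield is a root of exactly one monic irreducible of degree 4 over F_131, and each such polynomial has 4 distinct roots in F_{131^4}. By Möbius inversion the count is N_131(4) = (1/4) Σ_{d|4} μ(4/d) · 131^d = (1/4)(μ(4)·131^1 + μ(2)·131^2 + μ(1)·131^4) = 294482760/4 = 73620690.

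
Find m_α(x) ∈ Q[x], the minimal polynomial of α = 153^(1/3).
m_α(x) = x^3 - 153

α satisfies α^3 = 153, so x^3 - 153 annihilates α. By the rational root test, a rational root p/q (in lowest terms) of x^3 - 153 would satisfy p^3 = 153 q^3, forcing q = 1 and p^3 = 153; but 153 is not a perfect cube, contradiction. A monic cubic over Q with no rational root is irreducible (any nontrivial factorization would include a linear factor). Hence x^3 - 153 is the minimal polynomial of α, and in particular [Q(α):Q] = 3.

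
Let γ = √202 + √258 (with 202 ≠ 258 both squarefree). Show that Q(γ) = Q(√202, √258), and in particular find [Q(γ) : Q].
[Q(γ) : Q] = 4 (equivalently, Q(γ) = Q(√202, √258))

Obviously Q(γ) ⊆ Q(√202, √258), and [Q(√202, √258):Q] = 4 (since 202, 258 are distinct squarefree integers > 1 with 52116 not a perfect square). To show equality we compute the minimal polynomial of γ. From γ = √202 + √258: γ^2 = 202 + 2√(52116) + 258 = 460 + 2√(52116), so γ^2 - 460 = 2√(52116); squaring, (γ^2 - 460)^2 = 4·52116, i.e. γ^4 - 920γ^2 + 211600 - 208464 = 0, i.e. γ^4 - 920γ^2 + 3136 = 0. So γ is a root of x^4 - 920x^2 + 3136. This polynomial is irreducible over Q: it has no rational root (each ±√202 ± √258 is irrational), and any factorization into two quadratics over Q would force √(52116) ∈ Q (pairing opposite roots) or √202, √258 ∈ Q (other pairings), all impossible. Hence [Q(γ):Q] = 4 = [Q(√202, √258):Q], so Q(γ) = Q(√202, √258).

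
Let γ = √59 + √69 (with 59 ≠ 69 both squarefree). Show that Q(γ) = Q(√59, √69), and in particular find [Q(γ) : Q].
[Q(γ) : Q] = 4 (equivalently, Q(γ) = Q(√59, √69))

Obviously Q(γ) ⊆ Q(√59, √69), and [Q(√59, √69):Q] = 4 (since 59, 69 are distinct squarefree integers > 1 with 4071 not a perfect square). To show equality we compute the minimal polynomial of γ. From γ = √59 + √69: γ^2 = 59 + 2√(4071) + 69 = 128 + 2√(4071), so γ^2 - 128 = 2√(4071); squaring, (γ^2 - 128)^2 = 4·4071, i.e. γ^4 - 256γ^2 + 16384 - 16284 = 0, i.e. γ^4 - 256γ^2 + 100 = 0. So γ is a root of x^4 - 256x^2 + 100. This polynomial is irreducible over Q: it has no rational root (each ±√59 ± √69 is irrational), and any factorization into two quadratics over Q would force √(4071) ∈ Q (pairing opposite roots) or √59, √69 ∈ Q (other pairings), all impossible. Hence [Q(γ):Q] = 4 = [Q(√59, √69):Q], so Q(γ) = Q(√59, √69).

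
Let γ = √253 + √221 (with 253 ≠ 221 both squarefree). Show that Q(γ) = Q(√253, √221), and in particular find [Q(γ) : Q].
[Q(γ) : Q] = 4 (equivalently, Q(γ) = Q(√253, √221))

Obviously Q(γ) ⊆ Q(√253, √221), and [Q(√253, √221):Q] = 4 (since 253, 221 are distinct squarefree integers > 1 with 55913 not a perfect square). To show equality we compute the minimal polynomial of γ. From γ = √253 + √221: γ^2 = 253 + 2√(55913) + 221 = 474 + 2√(55913), so γ^2 - 474 = 2√(55913); squaring, (γ^2 - 474)^2 = 4·55913, i.e. γ^4 - 948γ^2 + 224676 - 223652 = 0, i.e. γ^4 - 948γ^2 + 1024 = 0. So γ is a root of x^4 - 948x^2 + 1024. This polynomial is irreducible over Q: it has no rational root (each ±√253 ± √221 is irrational), and any factorization into two quadratics over Q would force √(55913) ∈ Q (pairing opposite roots) or √253, √221 ∈ Q (other pairings), all impossible. Hence [Q(γ):Q] = 4 = [Q(√253, √221):Q], so Q(γ) = Q(√253, √221).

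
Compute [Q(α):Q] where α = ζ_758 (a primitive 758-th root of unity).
[Q(α):Q] = 378

The minimal polynomial of ζ_758 over Q is the 758-th cyclotomic polynomial Φ_758(x), which is irreducible over Q and has degree φ(758) = 378. Hence [Q(α):Q] = φ(758) = 378.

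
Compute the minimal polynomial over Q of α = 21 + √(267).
m_α(x) = x^2 - 42x + 174

From α - 21 = √(267), squaring gives (α - 21)^2 = 267, i.e. α^2 - 42α + 441 = 267, so α^2 - 42α + 174 = 0. The discriminant of x^2 - 42x + 174 is (-42)^2 - 4·(174) = 1764 - 696 = 1068, and 4·(267) is not a perfect square in Q since 267 is squarefree and ≠ 1. Hence x^2 - 42x + 174 is irreducible over Q and is the minimal polynomial of α.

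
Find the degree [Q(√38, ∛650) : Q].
[Q(√38, ∛650) : Q] = 6

Let L = Q(√38, ∛650). Since Q(√38) ⊂ L and [Q(√38):Q] = 2, the tower law gives 2 | [L:Q]. Likewise Q(∛650) ⊂ L with [Q(∛650):Q] = 3 (because 650 is not a perfect cube), so 3 | [L:Q]. As gcd(2,3) = 1, [L:Q] is divisible by 6. Conversely L is generated over Q by √38 and ∛650, so [L:Q] ≤ 2·3 = 6. Therefore [Q(√38, ∛650) : Q] = 6.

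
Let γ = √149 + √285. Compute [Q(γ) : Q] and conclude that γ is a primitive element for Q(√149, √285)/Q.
[Q(γ) : Q] = 4 (equivalently, Q(γ) = Q(√149, √285))

Obviously Q(γ) ⊆ Q(√149, √285), and [Q(√149, √285):Q] = 4 (since 149, 285 are distinct squarefree integers > 1 with 42465 not a perfect square). To show equality we compute the minimal polynomial of γ. From γ = √149 + √285: γ^2 = 149 + 2√(42465) + 285 = 434 + 2√(42465), so γ^2 - 434 = 2√(42465); squaring, (γ^2 - 434)^2 = 4·42465, i.e. γ^4 - 868γ^2 + 188356 - 169860 = 0, i.e. γ^4 - 868γ^2 + 18496 = 0. So γ is a root of x^4 - 868x^2 + 18496. This polynomial is irreducible over Q: it has no rational root (each ±√149 ± √285 is irrational), and any factorization into two quadratics over Q would force √(42465) ∈ Q (pairing opposite roots) or √149, √285 ∈ Q (other pairings), all impossible. Hence [Q(γ):Q] = 4 = [Q(√149, √285):Q], so Q(γ) = Q(√149, √285).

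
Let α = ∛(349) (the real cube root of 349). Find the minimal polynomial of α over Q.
m_α(x) = x^3 - 349

α satisfies α^3 = 349, so x^3 - 349 annihilates α. By the rational root test, a rational root p/q (in lowest terms) of x^3 - 349 would satisfy p^3 = 349 q^3, forcing q = 1 and p^3 = 349; but 349 is not a perfect cube, contradiction. A monic cubic over Q with no rational root is irreducible (any nontrivial factorization would include a linear factor). Hence x^3 - 349 is the minimal polynomial of α, and in particular [Q(α):Q] = 3.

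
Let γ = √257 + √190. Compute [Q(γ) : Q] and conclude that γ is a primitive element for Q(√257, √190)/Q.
[Q(γ) : Q] = 4 (equivalently, Q(γ) = Q(√257, √190))

Obviously Q(γ) ⊆ Q(√257, √190), and [Q(√257, √190):Q] = 4 (since 257, 190 are distinct squarefree integers > 1 with 48830 not a perfect square). To show equality we compute the minimal polynomial of γ. From γ = √257 + √190: γ^2 = 257 + 2√(48830) + 190 = 447 + 2√(48830), so γ^2 - 447 = 2√(48830); squaring, (γ^2 - 447)^2 = 4·48830, i.e. γ^4 - 894γ^2 + 199809 - 195320 = 0, i.e. γ^4 - 894γ^2 + 4489 = 0. So γ is a root of x^4 - 894x^2 + 4489. This polynomial is irreducible over Q: it has no rational root (each ±√257 ± √190 is irrational), and any factorization into two quadratics over Q would force √(48830) ∈ Q (pairing opposite roots) or √257, √190 ∈ Q (other pairings), all impossible. Hence [Q(γ):Q] = 4 = [Q(√257, √190):Q], so Q(γ) = Q(√257, √190).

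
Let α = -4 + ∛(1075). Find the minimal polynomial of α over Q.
m_α(x) = x^3 + 12x^2 + 48x - 1011

Set β = α + 4 = ∛(1075), so β^3 = 1075. Then (α + 4)^3 - 1075 = 0, i.e. α is a root of g(x) = (x + 4)^3 - 1075 = x^3 + 12x^2 + 48x - 1011. Since g(x) = h(x + 4) where h(x) = x^3 - 1075, and h is irreducible over Q (because 1075 is not a perfect cube, so h has no rational root, and a monic cubic with no rational root is irreducible), g is also irreducible (irreducibility is preserved under the substitution x → x + 4). Hence m_α(x) = x^3 + 12x^2 + 48x - 1011.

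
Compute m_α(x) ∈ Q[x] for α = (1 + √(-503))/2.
m_α(x) = x^2 - x + 126

From 2α - 1 = √(-503), squaring gives (2α - 1)^2 = -503, i.e. 4α^2 - 4α + 1 = -503, so α^2 - α + (1 + 503)/4 = 0. Since -503 ≡ 1 (mod 4), (1 + 503)/4 = 126 ∈ Z. The polynomial x^2 - x + 126 has discriminant 1 - 4·(126) = -503, which is not a perfect square in Q (d = -503 is squarefree and ≠ 1), so x^2 - x + 126 is irreducible over Q. It is the minimal polynomial of α.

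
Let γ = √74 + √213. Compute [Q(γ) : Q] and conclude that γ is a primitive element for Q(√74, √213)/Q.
[Q(γ) : Q] = 4 (equivalently, Q(γ) = Q(√74, √213))

Obviously Q(γ) ⊆ Q(√74, √213), and [Q(√74, √213):Q] = 4 (since 74, 213 are distinct squarefree integers > 1 with 15762 not a perfect square). To show equality we compute the minimal polynomial of γ. From γ = √74 + √213: γ^2 = 74 + 2√(15762) + 213 = 287 + 2√(15762), so γ^2 - 287 = 2√(15762); squaring, (γ^2 - 287)^2 = 4·15762, i.e. γ^4 - 574γ^2 + 82369 - 63048 = 0, i.e. γ^4 - 574γ^2 + 19321 = 0. So γ is a root of x^4 - 574x^2 + 19321. This polynomial is irreducible over Q: it has no rational root (each ±√74 ± √213 is irrational), and any factorization into two quadratics over Q would force √(15762) ∈ Q (pairing opposite roots) or √74, √213 ∈ Q (other pairings), all impossible. Hence [Q(γ):Q] = 4 = [Q(√74, √213):Q], so Q(γ) = Q(√74, √213).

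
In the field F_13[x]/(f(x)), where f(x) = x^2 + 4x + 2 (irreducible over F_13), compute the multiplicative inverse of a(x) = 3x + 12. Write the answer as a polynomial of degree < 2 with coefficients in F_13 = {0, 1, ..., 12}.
a(x)^(-1) ≡ 2x (mod f(x))

Since f is irreducible over F_13, F_13[x]/(f) is a field and a(x) ≠ 0 has an inverse. Apply the extended Euclidean algorithm to f(x) and a(x) in F_13[x]: f(x) = (9x)·a(x) + (2). The last nonzero remainder is the constant 2 = gcd(f, a) in F_13. Back-substituting through the division chain expresses 2 = s(x)·a(x) + t(x)·f(x) with s(x) ≡ 4x (mod f), so (4x)·a(x) ≡ 2 (mod f). Multiplying by 2^(-1) ≡ 7 in F_13 gives a(x)^(-1) ≡ 7·(4x) ≡ 2x (mod f). Check: (3x + 12)·(2x) = 6x^2 + 11x ≡ 1 (mod x^2 + 4x + 2).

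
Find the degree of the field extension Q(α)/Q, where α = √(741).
[Q(α):Q] = 2

[Q(α):Q] equals the degree of the minimal polynomial of α. Here α^2 = 741 and x^2 - 741 is irreducible (d = 741 is squarefree, ≠ 1, hence not a square), so deg(m_α) = 2. Thus [Q(α):Q] = 2.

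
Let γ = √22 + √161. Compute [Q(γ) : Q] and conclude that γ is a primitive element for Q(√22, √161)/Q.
[Q(γ) : Q] = 4 (equivalently, Q(γ) = Q(√22, √161))

Obviously Q(γ) ⊆ Q(√22, √161), and [Q(√22, √161):Q] = 4 (since 22, 161 are distinct squarefree integers > 1 with 3542 not a perfect square). To show equality we compute the minimal polynomial of γ. From γ = √22 + √161: γ^2 = 22 + 2√(3542) + 161 = 183 + 2√(3542), so γ^2 - 183 = 2√(3542); squaring, (γ^2 - 183)^2 = 4·3542, i.e. γ^4 - 366γ^2 + 33489 - 14168 = 0, i.e. γ^4 - 366γ^2 + 19321 = 0. So γ is a root of x^4 - 366x^2 + 19321. This polynomial is irreducible over Q: it has no rational root (each ±√22 ± √161 is irrational), and any factorization into two quadratics over Q would force √(3542) ∈ Q (pairing opposite roots) or √22, √161 ∈ Q (other pairings), all impossible. Hence [Q(γ):Q] = 4 = [Q(√22, √161):Q], so Q(γ) = Q(√22, √161).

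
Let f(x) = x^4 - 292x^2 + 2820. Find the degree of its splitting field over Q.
[K : Q] = 4

Solving the quadratic in x^2: x^2 = (292 ± √(292^2 - 4·2820))/2 = (292 ± √73984)/2 = (292 ± 272)/2, giving x^2 = 282 or x^2 = 10. So f(x) = (x^2 - 282)(x^2 - 10) and the roots of f are ±√282, ±√10. Hence the splitting field is K = Q(√282, √10). Since 282 and 10 are distinct squarefree integers > 1, their product 2820 is not a perfect square, so √10 ∉ Q(√282). By the tower law [K:Q] = [Q(√282,√10):Q(√282)] · [Q(√282):Q] = 2 · 2 = 4.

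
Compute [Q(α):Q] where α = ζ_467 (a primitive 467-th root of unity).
[Q(α):Q] = 466

The minimal polynomial of ζ_467 over Q is the 467-th cyclotomic polynomial Φ_467(x), which is irreducible over Q and has degree φ(467) = 466. Hence [Q(α):Q] = φ(467) = 466.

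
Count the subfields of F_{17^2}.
F_{17^2} has 2 subfields

The subfields of F_{p^n} are exactly the fields F_{p^d} for d | n (each is the fixed field of the unique index-d subgroup of Gal(F_{p^n}/F_p) ≅ Z/nZ). The divisors of n = 2 are {1, 2}, giving 2 subfields: F_{17^1}, F_{17^2}.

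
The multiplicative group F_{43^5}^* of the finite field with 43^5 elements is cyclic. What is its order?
|F_{43^5}^*| = 147008442

F_{43^5} has 43^5 = 147008443 elements; its multiplicative group consists of all nonzero elements, so |F_{43^5}^*| = 147008443 - 1 = 147008442. (It is cyclic since any finite subgroup of the multiplicative group of a field is cyclic.)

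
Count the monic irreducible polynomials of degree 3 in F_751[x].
There are 141188000 monic irreducible polynomials of degree 3 over F_751

Each element of F_{751^3} that lies in no proper subfield is a root of exactly one monic irreducible of degree 3 over F_751, and each such polynomial has 3 distinct roots in F_{751^3}. By Möbius inversion the count is N_751(3) = (1/3) Σ_{d|3} μ(3/d) · 751^d = (1/3)(μ(3)·751^1 + μ(1)·751^3) = 423564000/3 = 141188000.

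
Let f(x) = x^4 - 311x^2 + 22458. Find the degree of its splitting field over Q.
[K : Q] = 4

Solving the quadratic in x^2: x^2 = (311 ± √(311^2 - 4·22458))/2 = (311 ± √6889)/2 = (311 ± 83)/2, giving x^2 = 114 or x^2 = 197. So f(x) = (x^2 - 114)(x^2 - 197) and the roots of f are ±√114, ±√197. Hence the splitting field is K = Q(√114, √197). Since 114 and 197 are distinct squarefree integers > 1, their product 22458 is not a perfect square, so √197 ∉ Q(√114). By the tower law [K:Q] = [Q(√114,√197):Q(√114)] · [Q(√114):Q] = 2 · 2 = 4.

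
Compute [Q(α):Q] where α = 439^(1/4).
[Q(α):Q] = 4

α is a root of x^4 - 439. By Eisenstein's criterion at the prime p = 439 (which divides the constant term 439 but p^2 = 192721 does not, since 439 is squarefree), x^4 - 439 is irreducible over Q. Hence [Q(α):Q] = 4.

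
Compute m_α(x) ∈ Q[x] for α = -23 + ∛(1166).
m_α(x) = x^3 + 69x^2 + 1587x + 11001

Set β = α + 23 = ∛(1166), so β^3 = 1166. Then (α + 23)^3 - 1166 = 0, i.e. α is a root of g(x) = (x + 23)^3 - 1166 = x^3 + 69x^2 + 1587x + 11001. Since g(x) = h(x + 23) where h(x) = x^3 - 1166, and h is irreducible over Q (because 1166 is not a perfect cube, so h has no rational root, and a monic cubic with no rational root is irreducible), g is also irreducible (irreducibility is preserved under the substitution x → x + 23). Hence m_α(x) = x^3 + 69x^2 + 1587x + 11001.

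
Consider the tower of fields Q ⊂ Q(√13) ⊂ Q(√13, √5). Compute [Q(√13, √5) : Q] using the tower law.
[Q(√13, √5) : Q] = 4

[Q(√13):Q] = 2 (min poly x^2 - 13, irreducible since 13 is squarefree > 1). For the top step, suppose √5 ∈ Q(√13), say √5 = c + d√13 with c, d ∈ Q. Squaring: 5 = c^2 + 13d^2 + 2cd√13. Since √13 ∉ Q this forces 2cd = 0. If d = 0 then √5 = c ∈ Q, contradicting 5 squarefree > 1. If c = 0 then 5 = 13d^2, so 13·5 = (13d)^2 is a perfect square in Q — but 13·5 = 65 is not a perfect square (since 13 and 5 are distinct squarefree integers). Contradiction. Hence √5 ∉ Q(√13), so x^2 - 5 stays irreducible over Q(√13) and [Q(√13, √5) : Q(√13)] = 2. By the tower law, [Q(√13, √5) : Q] = 2 · 2 = 4.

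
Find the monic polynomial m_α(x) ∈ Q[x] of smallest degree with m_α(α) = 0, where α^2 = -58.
m_α(x) = x^2 + 58

α satisfies α^2 + 58 = 0, so x^2 + 58 annihilates α. Since d = -58 is squarefree and ≠ 1, it is not a perfect square in Q, so x^2 + 58 has no rational root and is therefore irreducible over Q (a degree-2 polynomial over a field is irreducible iff it has no root). Hence m_α(x) = x^2 + 58.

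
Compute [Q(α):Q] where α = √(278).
[Q(α):Q] = 2

[Q(α):Q] equals the degree of the minimal polynomial of α. Here α^2 = 278 and x^2 - 278 is irreducible (d = 278 is squarefree, ≠ 1, hence not a square), so deg(m_α) = 2. Thus [Q(α):Q] = 2.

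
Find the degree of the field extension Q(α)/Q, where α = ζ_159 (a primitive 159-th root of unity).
[Q(α):Q] = 104

The minimal polynomial of ζ_159 over Q is the 159-th cyclotomic polynomial Φ_159(x), which is irreducible over Q and has degree φ(159) = 104. Hence [Q(α):Q] = φ(159) = 104.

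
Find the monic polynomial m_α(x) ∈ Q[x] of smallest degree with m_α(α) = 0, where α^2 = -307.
m_α(x) = x^2 + 307

α satisfies α^2 + 307 = 0, so x^2 + 307 annihilates α. Since d = -307 is squarefree and ≠ 1, it is not a perfect square in Q, so x^2 + 307 has no rational root and is therefore irreducible over Q (a degree-2 polynomial over a field is irreducible iff it has no root). Hence m_α(x) = x^2 + 307.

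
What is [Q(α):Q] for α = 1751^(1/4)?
[Q(α):Q] = 4

α is a root of x^4 - 1751. By Eisenstein's criterion at the prime p = 17 (which divides the constant term 1751 but p^2 = 289 does not, since 1751 is squarefree), x^4 - 1751 is irreducible over Q. Hence [Q(α):Q] = 4.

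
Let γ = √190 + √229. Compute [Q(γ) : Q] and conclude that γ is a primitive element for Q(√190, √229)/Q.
[Q(γ) : Q] = 4 (equivalently, Q(γ) = Q(√190, √229))

Obviously Q(γ) ⊆ Q(√190, √229), and [Q(√190, √229):Q] = 4 (since 190, 229 are distinct squarefree integers > 1 with 43510 not a perfect square). To show equality we compute the minimal polynomial of γ. From γ = √190 + √229: γ^2 = 190 + 2√(43510) + 229 = 419 + 2√(43510), so γ^2 - 419 = 2√(43510); squaring, (γ^2 - 419)^2 = 4·43510, i.e. γ^4 - 838γ^2 + 175561 - 174040 = 0, i.e. γ^4 - 838γ^2 + 1521 = 0. So γ is a root of x^4 - 838x^2 + 1521. This polynomial is irreducible over Q: it has no rational root (each ±√190 ± √229 is irrational), and any factorization into two quadratics over Q would force √(43510) ∈ Q (pairing opposite roots) or √190, √229 ∈ Q (other pairings), all impossible. Hence [Q(γ):Q] = 4 = [Q(√190, √229):Q], so Q(γ) = Q(√190, √229).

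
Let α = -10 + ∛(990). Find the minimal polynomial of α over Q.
m_α(x) = x^3 + 30x^2 + 300x + 10

Set β = α + 10 = ∛(990), so β^3 = 990. Then (α + 10)^3 - 990 = 0, i.e. α is a root of g(x) = (x + 10)^3 - 990 = x^3 + 30x^2 + 300x + 10. Since g(x) = h(x + 10) where h(x) = x^3 - 990, and h is irreducible over Q (because 990 is not a perfect cube, so h has no rational root, and a monic cubic with no rational root is irreducible), g is also irreducible (irreducibility is preserved under the substitution x → x + 10). Hence m_α(x) = x^3 + 30x^2 + 300x + 10.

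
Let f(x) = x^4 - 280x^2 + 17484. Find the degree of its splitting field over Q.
[K : Q] = 4

Solving the quadratic in x^2: x^2 = (280 ± √(280^2 - 4·17484))/2 = (280 ± √8464)/2 = (280 ± 92)/2, giving x^2 = 94 or x^2 = 186. So f(x) = (x^2 - 94)(x^2 - 186) and the roots of f are ±√94, ±√186. Hence the splitting field is K = Q(√94, √186). Since 94 and 186 are distinct squarefree integers > 1, their product 17484 is not a perfect square, so √186 ∉ Q(√94). By the tower law [K:Q] = [Q(√94,√186):Q(√94)] · [Q(√94):Q] = 2 · 2 = 4.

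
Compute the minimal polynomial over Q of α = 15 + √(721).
m_α(x) = x^2 - 30x - 496

From α - 15 = √(721), squaring gives (α - 15)^2 = 721, i.e. α^2 - 30α + 225 = 721, so α^2 - 30α - 496 = 0. The discriminant of x^2 - 30x - 496 is (-30)^2 - 4·(-496) = 900 + 1984 = 2884, and 4·(721) is not a perfect square in Q since 721 is squarefree and ≠ 1. Hence x^2 - 30x - 496 is irreducible over Q and is the minimal polynomial of α.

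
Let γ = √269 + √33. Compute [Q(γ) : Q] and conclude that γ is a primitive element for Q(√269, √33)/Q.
[Q(γ) : Q] = 4 (equivalently, Q(γ) = Q(√269, √33))

Obviously Q(γ) ⊆ Q(√269, √33), and [Q(√269, √33):Q] = 4 (since 269, 33 are distinct squarefree integers > 1 with 8877 not a perfect square). To show equality we compute the minimal polynomial of γ. From γ = √269 + √33: γ^2 = 269 + 2√(8877) + 33 = 302 + 2√(8877), so γ^2 - 302 = 2√(8877); squaring, (γ^2 - 302)^2 = 4·8877, i.e. γ^4 - 604γ^2 + 91204 - 35508 = 0, i.e. γ^4 - 604γ^2 + 55696 = 0. So γ is a root of x^4 - 604x^2 + 55696. This polynomial is irreducible over Q: it has no rational root (each ±√269 ± √33 is irrational), and any factorization into two quadratics over Q would force √(8877) ∈ Q (pairing opposite roots) or √269, √33 ∈ Q (other pairings), all impossible. Hence [Q(γ):Q] = 4 = [Q(√269, √33):Q], so Q(γ) = Q(√269, √33).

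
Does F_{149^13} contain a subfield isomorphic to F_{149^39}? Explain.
No: F_{149^39} is not a subfield of F_{149^13}

F_{p^m} embeds in F_{p^n} iff m | n. Here 39 ∤ 13 (since 13 = 0·39 + 13 with remainder 13 ≠ 0), so F_{149^39} is not a subfield of F_{149^13}. Equivalently: if it were, the tower law would give 39 = [F_{149^39}:F_149] dividing [F_{149^13}:F_149] = 13, contradiction.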